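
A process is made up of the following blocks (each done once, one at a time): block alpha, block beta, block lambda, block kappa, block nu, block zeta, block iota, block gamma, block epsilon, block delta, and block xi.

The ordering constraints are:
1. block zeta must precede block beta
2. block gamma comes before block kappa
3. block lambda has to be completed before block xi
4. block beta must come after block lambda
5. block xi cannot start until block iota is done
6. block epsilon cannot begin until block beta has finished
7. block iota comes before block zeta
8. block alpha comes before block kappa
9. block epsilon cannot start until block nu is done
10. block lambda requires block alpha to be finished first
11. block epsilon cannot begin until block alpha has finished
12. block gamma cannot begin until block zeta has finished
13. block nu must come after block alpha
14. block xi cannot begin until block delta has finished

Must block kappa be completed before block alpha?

No

In fact the dependencies run the other way: block alpha → block kappa.
So block kappa does not have to come before block alpha — it cannot.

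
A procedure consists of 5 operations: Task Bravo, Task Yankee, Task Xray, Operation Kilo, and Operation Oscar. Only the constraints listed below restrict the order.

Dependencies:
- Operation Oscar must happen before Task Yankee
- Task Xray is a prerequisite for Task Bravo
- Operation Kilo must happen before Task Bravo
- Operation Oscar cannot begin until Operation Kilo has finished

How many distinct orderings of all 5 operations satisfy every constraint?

2 operations have no prerequisites (Task Xray, Operation Kilo), so any of them could come first.
Enumerating by repeatedly choosing an available operation (one whose prerequisites are all placed) gives 9 distinct complete orderings.

9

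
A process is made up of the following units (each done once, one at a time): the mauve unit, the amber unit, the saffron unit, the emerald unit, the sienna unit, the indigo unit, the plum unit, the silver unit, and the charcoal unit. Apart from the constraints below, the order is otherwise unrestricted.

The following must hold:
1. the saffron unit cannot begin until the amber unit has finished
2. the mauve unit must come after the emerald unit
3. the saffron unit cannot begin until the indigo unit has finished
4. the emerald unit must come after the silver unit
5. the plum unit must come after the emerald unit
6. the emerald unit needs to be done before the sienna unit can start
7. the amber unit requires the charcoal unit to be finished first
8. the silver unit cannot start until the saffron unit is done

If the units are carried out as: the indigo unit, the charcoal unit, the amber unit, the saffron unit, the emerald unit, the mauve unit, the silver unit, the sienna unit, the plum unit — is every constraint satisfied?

No

Here the silver unit comes after the emerald unit.
Since the silver unit is required before the emerald unit, the ordering is invalid.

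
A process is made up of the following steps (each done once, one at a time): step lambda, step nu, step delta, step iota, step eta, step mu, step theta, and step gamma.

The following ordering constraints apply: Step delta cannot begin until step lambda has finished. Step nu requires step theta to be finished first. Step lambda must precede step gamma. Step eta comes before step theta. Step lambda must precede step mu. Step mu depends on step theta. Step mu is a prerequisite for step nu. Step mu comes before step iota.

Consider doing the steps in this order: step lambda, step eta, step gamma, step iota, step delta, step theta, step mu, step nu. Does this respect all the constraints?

No

Here step mu comes after step iota.
Since step mu is required before step iota, the ordering is invalid.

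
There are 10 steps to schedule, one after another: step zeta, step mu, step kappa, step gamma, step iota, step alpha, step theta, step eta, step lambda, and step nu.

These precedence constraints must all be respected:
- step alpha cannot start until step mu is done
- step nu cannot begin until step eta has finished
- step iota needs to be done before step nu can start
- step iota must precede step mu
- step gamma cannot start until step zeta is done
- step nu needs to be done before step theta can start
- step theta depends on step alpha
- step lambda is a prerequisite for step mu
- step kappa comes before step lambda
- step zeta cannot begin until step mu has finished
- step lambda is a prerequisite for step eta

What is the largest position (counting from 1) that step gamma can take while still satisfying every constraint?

Step gamma has no required successors, so nothing stops it from going last (position 10).

10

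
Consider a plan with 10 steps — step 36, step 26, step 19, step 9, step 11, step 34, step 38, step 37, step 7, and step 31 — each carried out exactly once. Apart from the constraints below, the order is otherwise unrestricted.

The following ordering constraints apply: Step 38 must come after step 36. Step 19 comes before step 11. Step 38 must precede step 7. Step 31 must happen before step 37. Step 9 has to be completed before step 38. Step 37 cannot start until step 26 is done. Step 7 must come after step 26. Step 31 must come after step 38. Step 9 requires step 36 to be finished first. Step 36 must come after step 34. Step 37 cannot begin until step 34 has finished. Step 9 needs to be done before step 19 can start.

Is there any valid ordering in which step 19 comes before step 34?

Following step 34 → step 36 → step 9 → step 19, step 34 must precede step 19 in every valid ordering.
So no valid ordering can have step 19 before step 34.

No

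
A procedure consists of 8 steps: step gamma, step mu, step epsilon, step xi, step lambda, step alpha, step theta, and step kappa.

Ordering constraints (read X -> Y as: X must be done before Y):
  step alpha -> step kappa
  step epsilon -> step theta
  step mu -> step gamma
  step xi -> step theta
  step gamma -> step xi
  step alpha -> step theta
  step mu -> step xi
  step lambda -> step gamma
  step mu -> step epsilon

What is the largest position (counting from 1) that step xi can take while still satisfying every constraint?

7

Following the constraints forward from step xi, its only required successor is step theta.
With 1 mandatory successor out of 8 steps total, the latest slot for step xi is 8−1 = 7, and it's reachable by doing all non-successors before step xi.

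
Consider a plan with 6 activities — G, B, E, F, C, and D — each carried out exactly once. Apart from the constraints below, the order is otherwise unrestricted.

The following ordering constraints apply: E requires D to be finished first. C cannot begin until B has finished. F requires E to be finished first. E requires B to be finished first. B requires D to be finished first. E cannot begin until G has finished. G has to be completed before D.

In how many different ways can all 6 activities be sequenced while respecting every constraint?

3

Only G has no prerequisites, so it must go first.
Counting all ways to extend the partial order to a total order gives 3.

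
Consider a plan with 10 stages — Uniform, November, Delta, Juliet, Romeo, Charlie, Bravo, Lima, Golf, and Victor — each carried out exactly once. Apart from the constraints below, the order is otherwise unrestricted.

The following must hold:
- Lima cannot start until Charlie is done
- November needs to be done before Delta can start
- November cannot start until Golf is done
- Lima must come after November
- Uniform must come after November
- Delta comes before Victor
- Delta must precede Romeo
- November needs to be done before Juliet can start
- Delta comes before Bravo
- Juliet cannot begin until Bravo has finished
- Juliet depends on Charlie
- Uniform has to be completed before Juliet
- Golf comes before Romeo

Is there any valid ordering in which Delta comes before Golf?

No

The constraints give a chain Golf → November → Delta, which forces Golf before Delta.
So no valid ordering can have Delta before Golf.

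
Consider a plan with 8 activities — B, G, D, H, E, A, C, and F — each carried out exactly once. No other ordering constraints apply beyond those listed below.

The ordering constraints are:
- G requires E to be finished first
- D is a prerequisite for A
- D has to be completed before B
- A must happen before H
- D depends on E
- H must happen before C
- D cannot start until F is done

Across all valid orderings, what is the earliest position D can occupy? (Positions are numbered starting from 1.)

3

The activities that are forced before D, directly or transitively, are E, F. That's 2 activities.
So at minimum 2 activities come before D, putting D no earlier than position 3. That position is achievable by scheduling exactly those predecessors first.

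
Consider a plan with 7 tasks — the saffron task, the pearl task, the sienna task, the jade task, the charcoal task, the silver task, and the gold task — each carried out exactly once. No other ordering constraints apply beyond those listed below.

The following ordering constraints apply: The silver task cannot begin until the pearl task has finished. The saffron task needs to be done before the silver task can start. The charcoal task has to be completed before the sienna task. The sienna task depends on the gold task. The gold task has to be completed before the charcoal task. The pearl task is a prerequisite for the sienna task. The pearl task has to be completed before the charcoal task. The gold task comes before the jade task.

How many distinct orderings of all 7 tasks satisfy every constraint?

129

3 tasks have no prerequisites (the saffron task, the pearl task, the gold task), so any of them could come first.
Systematically extending each partial ordering one task at a time and counting, there are 129 complete orderings.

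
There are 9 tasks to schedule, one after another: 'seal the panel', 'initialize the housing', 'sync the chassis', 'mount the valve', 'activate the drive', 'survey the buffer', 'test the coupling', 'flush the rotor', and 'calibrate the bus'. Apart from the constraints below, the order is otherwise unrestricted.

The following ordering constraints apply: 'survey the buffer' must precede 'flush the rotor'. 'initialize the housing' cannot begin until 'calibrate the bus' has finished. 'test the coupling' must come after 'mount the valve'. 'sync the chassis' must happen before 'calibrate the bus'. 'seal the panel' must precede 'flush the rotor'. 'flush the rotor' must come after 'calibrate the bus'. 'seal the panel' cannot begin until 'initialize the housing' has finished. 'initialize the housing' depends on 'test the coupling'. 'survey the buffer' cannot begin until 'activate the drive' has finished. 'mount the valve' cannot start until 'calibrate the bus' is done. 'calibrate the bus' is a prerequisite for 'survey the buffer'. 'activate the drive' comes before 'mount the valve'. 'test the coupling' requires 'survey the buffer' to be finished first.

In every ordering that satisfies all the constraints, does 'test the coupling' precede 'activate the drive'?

The constraints actually force 'activate the drive' before 'test the coupling' (via 'activate the drive' → 'mount the valve' → 'test the coupling'), not the other way around.
So 'test the coupling' never precedes 'activate the drive'.

No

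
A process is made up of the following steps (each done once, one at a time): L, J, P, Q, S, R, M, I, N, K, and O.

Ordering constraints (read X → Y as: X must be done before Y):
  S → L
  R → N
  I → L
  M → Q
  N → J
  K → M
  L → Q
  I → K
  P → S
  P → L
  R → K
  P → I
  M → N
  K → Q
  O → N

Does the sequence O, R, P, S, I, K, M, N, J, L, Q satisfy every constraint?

Checking each listed constraint against this order: for instance, O is in position 1 and N in position 8, so that constraint holds — and the remaining constraints check out the same way.

Yes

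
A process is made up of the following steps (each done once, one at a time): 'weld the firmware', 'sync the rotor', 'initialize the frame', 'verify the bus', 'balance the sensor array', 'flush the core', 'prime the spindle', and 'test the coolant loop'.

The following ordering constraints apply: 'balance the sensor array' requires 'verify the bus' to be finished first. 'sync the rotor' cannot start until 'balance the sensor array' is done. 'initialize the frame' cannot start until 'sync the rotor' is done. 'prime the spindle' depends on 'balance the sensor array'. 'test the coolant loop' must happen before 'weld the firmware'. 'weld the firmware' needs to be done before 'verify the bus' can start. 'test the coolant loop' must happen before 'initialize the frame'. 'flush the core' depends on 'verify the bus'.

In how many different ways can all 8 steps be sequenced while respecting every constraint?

'test the coolant loop' is the only step with nothing required before it, so every ordering starts there.
Systematically extending each partial ordering one step at a time and counting, there are 15 complete orderings.

15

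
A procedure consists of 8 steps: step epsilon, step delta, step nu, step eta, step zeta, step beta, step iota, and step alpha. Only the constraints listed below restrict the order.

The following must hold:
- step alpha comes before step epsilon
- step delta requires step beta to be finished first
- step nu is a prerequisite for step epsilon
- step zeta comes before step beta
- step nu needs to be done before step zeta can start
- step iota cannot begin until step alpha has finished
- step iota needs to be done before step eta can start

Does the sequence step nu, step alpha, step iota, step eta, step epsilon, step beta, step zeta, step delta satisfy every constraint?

No

In the proposed order, step beta appears before step zeta.
That contradicts the constraint that step zeta must precede step beta.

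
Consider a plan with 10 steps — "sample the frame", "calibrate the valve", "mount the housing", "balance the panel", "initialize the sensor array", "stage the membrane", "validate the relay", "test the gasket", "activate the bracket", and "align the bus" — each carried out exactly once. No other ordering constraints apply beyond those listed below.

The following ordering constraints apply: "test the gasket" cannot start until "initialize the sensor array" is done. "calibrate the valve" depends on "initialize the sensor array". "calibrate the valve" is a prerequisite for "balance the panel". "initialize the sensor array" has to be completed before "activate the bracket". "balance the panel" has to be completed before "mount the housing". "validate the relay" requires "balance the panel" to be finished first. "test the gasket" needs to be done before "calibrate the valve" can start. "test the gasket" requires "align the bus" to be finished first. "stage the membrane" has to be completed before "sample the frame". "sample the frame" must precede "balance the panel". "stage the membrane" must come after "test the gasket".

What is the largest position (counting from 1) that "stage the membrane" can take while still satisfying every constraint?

6

Every step that must follow "stage the membrane" has to come after it. Tracing all chains starting from "stage the membrane", those steps are: "sample the frame", "mount the housing", "balance the panel", "validate the relay" — 4 in total.
With 4 mandatory successors out of 10 steps total, the latest slot for "stage the membrane" is 10−4 = 6, and it's reachable by doing all non-successors before "stage the membrane".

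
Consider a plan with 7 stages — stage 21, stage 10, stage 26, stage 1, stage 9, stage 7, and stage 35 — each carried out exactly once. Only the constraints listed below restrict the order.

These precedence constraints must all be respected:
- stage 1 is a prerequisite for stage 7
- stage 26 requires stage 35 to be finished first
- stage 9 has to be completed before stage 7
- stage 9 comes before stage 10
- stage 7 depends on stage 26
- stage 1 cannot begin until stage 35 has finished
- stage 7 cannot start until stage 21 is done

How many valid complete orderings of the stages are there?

The stages with no prerequisites are stage 21, stage 9, stage 35; any of them can be placed first.
Enumerating by repeatedly choosing an available stage (one whose prerequisites are all placed) gives 160 distinct complete orderings.

160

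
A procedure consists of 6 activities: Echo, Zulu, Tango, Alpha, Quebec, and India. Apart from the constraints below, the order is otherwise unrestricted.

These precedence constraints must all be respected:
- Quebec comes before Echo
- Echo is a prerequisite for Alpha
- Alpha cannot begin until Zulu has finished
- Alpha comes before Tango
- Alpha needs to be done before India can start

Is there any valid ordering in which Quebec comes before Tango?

Every valid ordering already has Quebec before Tango (the constraints require it), so in particular at least one does.

Yes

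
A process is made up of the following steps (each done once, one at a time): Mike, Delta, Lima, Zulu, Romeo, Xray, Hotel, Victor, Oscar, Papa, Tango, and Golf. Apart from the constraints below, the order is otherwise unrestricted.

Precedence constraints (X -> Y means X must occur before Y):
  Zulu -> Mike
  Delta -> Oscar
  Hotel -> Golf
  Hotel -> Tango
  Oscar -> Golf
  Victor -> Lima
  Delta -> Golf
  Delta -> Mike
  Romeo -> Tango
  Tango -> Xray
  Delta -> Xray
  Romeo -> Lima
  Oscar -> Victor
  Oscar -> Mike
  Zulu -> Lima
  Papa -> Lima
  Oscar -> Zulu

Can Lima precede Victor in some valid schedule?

There is a dependency chain Victor → Lima, so Lima always comes after Victor.
So no valid ordering can have Lima before Victor.

No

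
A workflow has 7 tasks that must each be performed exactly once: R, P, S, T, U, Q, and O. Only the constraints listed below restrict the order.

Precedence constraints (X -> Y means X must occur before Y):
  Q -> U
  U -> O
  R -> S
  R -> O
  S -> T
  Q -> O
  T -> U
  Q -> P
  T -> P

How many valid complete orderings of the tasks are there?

12

2 tasks have no prerequisites (R, Q), so any of them could come first.
Counting all ways to extend the partial order to a total order gives 12.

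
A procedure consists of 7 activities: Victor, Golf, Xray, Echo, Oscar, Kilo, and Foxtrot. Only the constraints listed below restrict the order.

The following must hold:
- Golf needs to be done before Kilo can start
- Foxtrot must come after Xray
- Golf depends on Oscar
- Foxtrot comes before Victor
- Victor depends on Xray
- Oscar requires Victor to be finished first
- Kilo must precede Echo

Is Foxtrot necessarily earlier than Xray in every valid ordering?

No

In fact the dependencies run the other way: Xray → Foxtrot.
So Foxtrot never precedes Xray.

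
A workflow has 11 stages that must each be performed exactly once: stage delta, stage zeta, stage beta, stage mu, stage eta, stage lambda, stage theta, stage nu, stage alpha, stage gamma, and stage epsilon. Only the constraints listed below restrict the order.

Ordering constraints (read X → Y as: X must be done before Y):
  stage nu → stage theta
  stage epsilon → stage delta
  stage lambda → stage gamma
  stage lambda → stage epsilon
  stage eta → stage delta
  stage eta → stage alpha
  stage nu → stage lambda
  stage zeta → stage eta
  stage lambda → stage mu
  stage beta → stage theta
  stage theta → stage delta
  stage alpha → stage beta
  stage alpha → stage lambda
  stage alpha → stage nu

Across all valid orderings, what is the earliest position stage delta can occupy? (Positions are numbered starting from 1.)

Every stage that must precede stage delta has to come before it. Tracing all chains that end at stage delta, those stages are: stage zeta, stage beta, stage eta, stage lambda, stage theta, stage nu, stage alpha, stage epsilon — 8 in total.
With 8 mandatory predecessors, the earliest stage delta can sit is position 8+1 = 9, and placing just those 8 first achieves it.

9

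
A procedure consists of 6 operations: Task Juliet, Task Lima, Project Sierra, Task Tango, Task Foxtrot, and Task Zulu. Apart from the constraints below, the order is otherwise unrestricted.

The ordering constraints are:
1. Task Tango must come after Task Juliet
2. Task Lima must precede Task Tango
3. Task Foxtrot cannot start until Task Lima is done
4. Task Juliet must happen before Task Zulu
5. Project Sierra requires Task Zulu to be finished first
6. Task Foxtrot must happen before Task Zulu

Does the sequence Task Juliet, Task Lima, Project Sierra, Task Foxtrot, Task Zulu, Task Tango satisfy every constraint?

No

The sequence places Project Sierra ahead of Task Zulu.
But one of the constraints requires Task Zulu before Project Sierra, so this ordering violates it.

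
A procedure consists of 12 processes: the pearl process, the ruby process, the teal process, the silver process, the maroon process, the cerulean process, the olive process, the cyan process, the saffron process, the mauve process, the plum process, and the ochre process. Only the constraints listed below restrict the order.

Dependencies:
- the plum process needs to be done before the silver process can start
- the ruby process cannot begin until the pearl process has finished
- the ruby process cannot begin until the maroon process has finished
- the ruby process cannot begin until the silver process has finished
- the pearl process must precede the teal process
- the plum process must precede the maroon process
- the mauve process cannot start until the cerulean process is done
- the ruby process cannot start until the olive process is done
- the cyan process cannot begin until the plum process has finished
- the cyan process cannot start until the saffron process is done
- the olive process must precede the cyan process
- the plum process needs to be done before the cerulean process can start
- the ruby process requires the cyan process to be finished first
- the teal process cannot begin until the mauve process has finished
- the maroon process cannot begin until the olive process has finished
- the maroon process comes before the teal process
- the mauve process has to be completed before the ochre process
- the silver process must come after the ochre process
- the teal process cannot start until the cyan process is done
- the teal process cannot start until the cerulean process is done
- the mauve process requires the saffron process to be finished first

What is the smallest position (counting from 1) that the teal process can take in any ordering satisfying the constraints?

9

Working backwards through the constraints from the teal process, its full set of required predecessors is the pearl process, the maroon process, the cerulean process, the olive process, the cyan process, the saffron process, the mauve process, the plum process — 8 of them.
So at minimum 8 processes come before the teal process, putting the teal process no earlier than position 9. That position is achievable by scheduling exactly those predecessors first.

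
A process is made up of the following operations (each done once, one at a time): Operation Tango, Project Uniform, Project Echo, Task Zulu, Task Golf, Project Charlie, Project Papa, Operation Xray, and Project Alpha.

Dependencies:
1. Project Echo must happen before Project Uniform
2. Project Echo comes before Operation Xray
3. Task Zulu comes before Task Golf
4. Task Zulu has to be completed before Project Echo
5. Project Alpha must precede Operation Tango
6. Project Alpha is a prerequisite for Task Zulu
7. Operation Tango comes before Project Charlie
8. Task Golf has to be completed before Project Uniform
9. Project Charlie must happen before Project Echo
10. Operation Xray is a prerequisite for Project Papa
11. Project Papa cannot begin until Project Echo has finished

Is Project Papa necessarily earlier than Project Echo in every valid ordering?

There is a chain Project Echo → Project Papa, which puts Project Echo before Project Papa.
So Project Papa does not have to come before Project Echo — it cannot.

No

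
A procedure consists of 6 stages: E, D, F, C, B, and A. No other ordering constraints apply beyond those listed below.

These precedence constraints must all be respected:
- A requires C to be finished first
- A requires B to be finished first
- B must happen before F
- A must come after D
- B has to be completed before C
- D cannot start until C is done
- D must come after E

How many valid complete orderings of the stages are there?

14

2 stages have no prerequisites (E, B), so any of them could come first.
Counting all ways to extend the partial order to a total order gives 14.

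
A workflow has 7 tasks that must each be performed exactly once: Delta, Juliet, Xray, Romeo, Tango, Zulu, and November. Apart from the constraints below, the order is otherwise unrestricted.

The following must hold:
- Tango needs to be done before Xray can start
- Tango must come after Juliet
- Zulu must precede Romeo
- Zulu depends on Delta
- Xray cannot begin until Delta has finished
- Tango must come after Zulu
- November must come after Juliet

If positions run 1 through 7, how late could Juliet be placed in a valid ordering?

4

The tasks that are forced after Juliet, directly or by a chain of constraints, are Xray, Tango, November. That's 3 tasks.
So at least 3 tasks follow Juliet, putting Juliet no later than position 4. That position is achievable by scheduling everything else first.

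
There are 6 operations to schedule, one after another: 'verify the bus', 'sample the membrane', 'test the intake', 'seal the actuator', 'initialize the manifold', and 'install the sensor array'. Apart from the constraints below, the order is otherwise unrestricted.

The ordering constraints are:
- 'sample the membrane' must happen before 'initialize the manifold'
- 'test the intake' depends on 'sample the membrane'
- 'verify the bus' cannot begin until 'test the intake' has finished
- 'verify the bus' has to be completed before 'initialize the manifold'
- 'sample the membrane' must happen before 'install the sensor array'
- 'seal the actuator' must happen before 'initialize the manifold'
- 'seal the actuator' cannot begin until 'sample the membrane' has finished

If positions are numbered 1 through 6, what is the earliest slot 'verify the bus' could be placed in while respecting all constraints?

The operations that are forced before 'verify the bus', directly or transitively, are 'sample the membrane', 'test the intake'. That's 2 operations.
So at minimum 2 operations come before 'verify the bus', putting 'verify the bus' no earlier than position 3. That position is achievable by scheduling exactly those predecessors first.

3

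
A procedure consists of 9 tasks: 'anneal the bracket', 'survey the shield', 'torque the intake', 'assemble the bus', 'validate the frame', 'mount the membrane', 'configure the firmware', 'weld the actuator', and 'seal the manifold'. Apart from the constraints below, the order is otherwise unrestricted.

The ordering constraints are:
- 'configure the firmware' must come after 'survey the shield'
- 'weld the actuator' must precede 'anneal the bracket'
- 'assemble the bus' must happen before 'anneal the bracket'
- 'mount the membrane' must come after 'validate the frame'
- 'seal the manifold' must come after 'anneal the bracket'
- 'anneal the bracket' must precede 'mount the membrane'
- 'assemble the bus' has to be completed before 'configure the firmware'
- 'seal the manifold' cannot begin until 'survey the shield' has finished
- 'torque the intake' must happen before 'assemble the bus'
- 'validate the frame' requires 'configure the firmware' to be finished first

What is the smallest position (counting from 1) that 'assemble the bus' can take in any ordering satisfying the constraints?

The only task forced before 'assemble the bus' (directly or transitively) is 'torque the intake'.
So at minimum 1 task comes before 'assemble the bus', putting 'assemble the bus' no earlier than position 2. That position is achievable by scheduling exactly that predecessor first.

2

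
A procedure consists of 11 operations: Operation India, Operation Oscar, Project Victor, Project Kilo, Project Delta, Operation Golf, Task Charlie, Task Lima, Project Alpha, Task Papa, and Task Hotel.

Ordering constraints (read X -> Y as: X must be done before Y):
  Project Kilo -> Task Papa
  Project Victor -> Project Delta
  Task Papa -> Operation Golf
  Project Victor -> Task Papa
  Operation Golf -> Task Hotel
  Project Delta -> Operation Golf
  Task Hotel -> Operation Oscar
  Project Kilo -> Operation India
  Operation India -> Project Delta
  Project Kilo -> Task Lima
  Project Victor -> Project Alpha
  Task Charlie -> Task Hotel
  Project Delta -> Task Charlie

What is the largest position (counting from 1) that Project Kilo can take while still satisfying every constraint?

3

Following every chain forward from Project Kilo, the operations that must come later are Operation India, Operation Oscar, Project Delta, Operation Golf, Task Charlie, Task Lima, Task Papa, Task Hotel — 8 of them.
With 8 mandatory successors out of 11 operations total, the latest slot for Project Kilo is 11−8 = 3, and it's reachable by doing all non-successors before Project Kilo.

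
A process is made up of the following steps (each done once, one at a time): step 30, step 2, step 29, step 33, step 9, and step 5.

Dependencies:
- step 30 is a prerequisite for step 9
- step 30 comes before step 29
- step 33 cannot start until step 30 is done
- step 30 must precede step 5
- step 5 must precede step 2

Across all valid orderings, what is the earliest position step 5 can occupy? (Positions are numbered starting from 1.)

2

The only step forced before step 5 (directly or transitively) is step 30.
With 1 mandatory predecessor, the earliest step 5 can sit is position 1+1 = 2, and placing just that one first achieves it.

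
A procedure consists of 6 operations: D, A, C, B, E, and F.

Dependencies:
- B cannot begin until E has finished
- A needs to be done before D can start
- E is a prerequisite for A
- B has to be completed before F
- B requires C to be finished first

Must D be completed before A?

In fact the dependencies run the other way: A → D.
So D never precedes A.

No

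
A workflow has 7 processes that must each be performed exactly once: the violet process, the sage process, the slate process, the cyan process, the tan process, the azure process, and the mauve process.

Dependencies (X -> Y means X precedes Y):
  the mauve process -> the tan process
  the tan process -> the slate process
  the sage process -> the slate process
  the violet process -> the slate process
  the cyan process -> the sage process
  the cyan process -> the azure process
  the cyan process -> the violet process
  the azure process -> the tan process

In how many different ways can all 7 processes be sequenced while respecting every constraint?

2 processes have no prerequisites (the cyan process, the mauve process), so any of them could come first.
Systematically extending each partial ordering one process at a time and counting, there are 52 complete orderings.

52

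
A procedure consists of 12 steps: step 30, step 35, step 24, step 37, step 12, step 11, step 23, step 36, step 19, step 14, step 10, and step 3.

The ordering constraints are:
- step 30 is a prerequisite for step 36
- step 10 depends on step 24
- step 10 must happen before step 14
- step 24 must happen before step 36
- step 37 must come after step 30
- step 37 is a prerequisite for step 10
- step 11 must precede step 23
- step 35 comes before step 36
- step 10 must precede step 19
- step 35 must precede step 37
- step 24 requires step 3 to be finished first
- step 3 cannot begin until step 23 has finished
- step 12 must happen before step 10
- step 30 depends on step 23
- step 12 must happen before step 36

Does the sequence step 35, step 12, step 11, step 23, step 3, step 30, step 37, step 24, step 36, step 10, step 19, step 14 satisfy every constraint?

Yes

Every stated constraint is respected: step 12 sits at position 2, ahead of step 10 at position 10, and each of the other listed pairs likewise has the predecessor earlier in the sequence.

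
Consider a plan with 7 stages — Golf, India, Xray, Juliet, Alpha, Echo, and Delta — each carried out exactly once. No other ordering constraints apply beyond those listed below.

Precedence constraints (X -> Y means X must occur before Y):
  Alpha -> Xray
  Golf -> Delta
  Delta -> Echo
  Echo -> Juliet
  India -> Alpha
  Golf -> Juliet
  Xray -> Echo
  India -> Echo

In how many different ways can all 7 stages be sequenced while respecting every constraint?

The stages with no prerequisites are Golf, India; any of them can be placed first.
Systematically extending each partial ordering one stage at a time and counting, there are 10 complete orderings.

10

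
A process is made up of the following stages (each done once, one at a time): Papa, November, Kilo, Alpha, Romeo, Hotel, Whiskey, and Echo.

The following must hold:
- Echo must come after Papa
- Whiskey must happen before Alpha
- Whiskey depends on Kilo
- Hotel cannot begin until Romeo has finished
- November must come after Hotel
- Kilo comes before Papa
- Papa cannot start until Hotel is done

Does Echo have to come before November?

Nothing in the constraints links Echo and November; they are unordered relative to each other.
So Echo can come before November or after — it is not forced.

No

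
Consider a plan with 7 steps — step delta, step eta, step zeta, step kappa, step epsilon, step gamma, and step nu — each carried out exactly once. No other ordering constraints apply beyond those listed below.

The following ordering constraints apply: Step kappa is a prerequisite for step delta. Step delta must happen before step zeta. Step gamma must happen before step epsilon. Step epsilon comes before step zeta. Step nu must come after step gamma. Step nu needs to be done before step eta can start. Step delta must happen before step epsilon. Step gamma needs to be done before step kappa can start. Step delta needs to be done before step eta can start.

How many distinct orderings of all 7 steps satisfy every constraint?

12

Only step gamma has no prerequisites, so it must go first.
Counting all ways to extend the partial order to a total order gives 12.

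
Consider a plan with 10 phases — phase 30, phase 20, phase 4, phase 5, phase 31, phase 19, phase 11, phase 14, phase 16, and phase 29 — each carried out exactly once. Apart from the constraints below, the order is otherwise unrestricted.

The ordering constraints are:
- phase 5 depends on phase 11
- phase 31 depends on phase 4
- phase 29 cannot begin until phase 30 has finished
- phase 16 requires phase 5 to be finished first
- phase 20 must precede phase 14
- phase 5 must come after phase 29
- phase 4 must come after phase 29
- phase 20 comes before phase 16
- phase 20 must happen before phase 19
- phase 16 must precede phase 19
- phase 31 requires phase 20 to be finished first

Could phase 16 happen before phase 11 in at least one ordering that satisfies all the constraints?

No

There is a dependency chain phase 11 → phase 5 → phase 16, so phase 16 always comes after phase 11.
So no valid ordering can have phase 16 before phase 11.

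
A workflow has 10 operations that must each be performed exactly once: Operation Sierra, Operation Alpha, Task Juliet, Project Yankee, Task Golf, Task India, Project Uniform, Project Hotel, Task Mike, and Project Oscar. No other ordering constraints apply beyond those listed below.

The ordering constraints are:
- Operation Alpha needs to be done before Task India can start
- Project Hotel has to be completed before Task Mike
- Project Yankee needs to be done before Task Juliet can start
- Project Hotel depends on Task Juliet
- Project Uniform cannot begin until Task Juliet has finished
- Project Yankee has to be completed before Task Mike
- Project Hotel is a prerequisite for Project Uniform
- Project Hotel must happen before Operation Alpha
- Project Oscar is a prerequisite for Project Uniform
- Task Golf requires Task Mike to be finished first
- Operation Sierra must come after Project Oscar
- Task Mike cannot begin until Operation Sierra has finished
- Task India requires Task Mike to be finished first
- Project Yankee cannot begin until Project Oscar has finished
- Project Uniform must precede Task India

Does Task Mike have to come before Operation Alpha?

No

Nothing in the constraints links Task Mike and Operation Alpha; they are unordered relative to each other.
A valid ordering placing Operation Alpha before Task Mike exists, so the answer is no.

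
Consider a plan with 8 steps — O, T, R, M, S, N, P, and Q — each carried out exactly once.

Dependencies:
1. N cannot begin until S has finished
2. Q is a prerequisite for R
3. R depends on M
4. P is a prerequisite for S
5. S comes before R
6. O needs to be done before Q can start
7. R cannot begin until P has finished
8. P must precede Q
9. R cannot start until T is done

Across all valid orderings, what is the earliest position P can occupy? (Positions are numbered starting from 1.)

1

No constraint forces any other step before P, so it can be placed first.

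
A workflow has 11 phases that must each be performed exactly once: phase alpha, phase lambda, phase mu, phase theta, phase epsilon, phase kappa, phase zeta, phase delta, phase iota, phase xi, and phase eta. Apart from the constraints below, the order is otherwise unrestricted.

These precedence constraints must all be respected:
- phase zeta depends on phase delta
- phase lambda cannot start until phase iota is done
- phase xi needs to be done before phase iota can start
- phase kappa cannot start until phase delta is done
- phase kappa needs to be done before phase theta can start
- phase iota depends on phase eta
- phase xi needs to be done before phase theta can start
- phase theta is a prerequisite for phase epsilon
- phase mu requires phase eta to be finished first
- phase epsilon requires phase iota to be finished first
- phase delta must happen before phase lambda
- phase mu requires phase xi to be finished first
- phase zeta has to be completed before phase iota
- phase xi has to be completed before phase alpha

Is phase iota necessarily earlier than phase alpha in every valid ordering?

No chain of constraints connects phase iota to phase alpha in either direction.
There exist valid orderings with phase alpha before phase iota, so phase iota is not required to come first.

No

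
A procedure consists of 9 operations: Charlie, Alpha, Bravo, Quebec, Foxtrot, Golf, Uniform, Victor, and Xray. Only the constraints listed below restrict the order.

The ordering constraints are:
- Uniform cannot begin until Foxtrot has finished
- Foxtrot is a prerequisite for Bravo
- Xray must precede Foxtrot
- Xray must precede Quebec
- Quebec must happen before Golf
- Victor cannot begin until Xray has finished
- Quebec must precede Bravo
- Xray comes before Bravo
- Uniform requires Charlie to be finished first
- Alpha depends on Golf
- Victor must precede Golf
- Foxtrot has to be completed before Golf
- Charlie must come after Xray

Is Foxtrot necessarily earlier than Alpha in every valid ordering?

There is a constraint chain Foxtrot → Golf → Alpha.
That forces Foxtrot before Alpha in every valid schedule.

Yes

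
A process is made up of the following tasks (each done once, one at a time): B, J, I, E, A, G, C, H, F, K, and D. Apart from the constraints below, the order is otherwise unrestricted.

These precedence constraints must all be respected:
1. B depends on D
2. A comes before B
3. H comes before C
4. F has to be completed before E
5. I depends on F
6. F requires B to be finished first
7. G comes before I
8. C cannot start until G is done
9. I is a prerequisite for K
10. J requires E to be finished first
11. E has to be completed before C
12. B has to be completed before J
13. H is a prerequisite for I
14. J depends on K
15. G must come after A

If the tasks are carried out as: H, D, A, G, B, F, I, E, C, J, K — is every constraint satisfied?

No

The sequence places J ahead of K.
But one of the constraints requires K before J, so this ordering violates it.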